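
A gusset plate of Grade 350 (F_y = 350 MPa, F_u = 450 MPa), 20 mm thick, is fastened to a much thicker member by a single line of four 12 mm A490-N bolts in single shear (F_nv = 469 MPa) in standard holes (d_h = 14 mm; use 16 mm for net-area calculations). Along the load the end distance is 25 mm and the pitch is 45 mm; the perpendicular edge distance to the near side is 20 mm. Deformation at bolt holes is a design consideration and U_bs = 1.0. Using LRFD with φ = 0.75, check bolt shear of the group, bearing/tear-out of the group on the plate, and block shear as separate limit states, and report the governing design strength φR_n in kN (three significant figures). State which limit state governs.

159 kN (bolt shear governs)

Bolt shear: A_b = π·12²/4 = 113.1 mm²; R_n = 469 × 113.1 × 4 × 1 / 1000 = 212.2 kN → 0.75 × 212.2 = 159 kN.
Bearing: edge l_c = 18, r_n = 194.4 kN; interior l_c = 31, r_n = 259.2 kN; R_n = 194.4 + 3·259.2 = 972 kN → 729 kN.
Block shear: A_gv = 3200, A_nv = 2080, A_nt = 240 mm²; R_n = min(0.6F_uA_nv, 0.6F_yA_gv) + U_bs·F_u·A_nt = 669.6 kN → 502 kN.
Bolt shear governs: 159 kN.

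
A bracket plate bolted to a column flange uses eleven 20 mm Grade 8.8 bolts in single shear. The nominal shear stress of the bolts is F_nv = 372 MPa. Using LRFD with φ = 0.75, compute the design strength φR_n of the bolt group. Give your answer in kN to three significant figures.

964 kN

A_b = π × 20² / 4 = 314.2 mm².
R_n = F_nv · A_b · n · n_s = 372 × 314.2 × 11 × 1 / 1000 = 1286 kN.
Design strength φR_n = 0.75 × 1286 = 964 kN.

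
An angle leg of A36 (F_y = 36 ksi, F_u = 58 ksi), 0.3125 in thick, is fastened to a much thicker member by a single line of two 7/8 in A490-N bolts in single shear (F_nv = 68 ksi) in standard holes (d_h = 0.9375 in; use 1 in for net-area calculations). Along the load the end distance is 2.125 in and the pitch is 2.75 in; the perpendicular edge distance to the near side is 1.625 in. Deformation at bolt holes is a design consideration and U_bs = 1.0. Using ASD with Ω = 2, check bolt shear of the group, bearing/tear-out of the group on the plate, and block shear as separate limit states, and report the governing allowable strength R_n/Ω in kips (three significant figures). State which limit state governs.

26.6 kips (block shear governs)

Bolt shear: A_b = π·0.875²/4 = 0.6013 in²; R_n = 68 × 0.6013 × 2 × 1 = 81.78 kips → 81.78 / 2 = 40.9 kips.
Bearing: edge l_c = 1.656, r_n = 36.02 kips; interior l_c = 1.812, r_n = 38.06 kips; R_n = 36.02 + 1·38.06 = 74.09 kips → 37 kips.
Block shear: A_gv = 1.523, A_nv = 1.055, A_nt = 0.3516 in²; R_n = min(0.6F_uA_nv, 0.6F_yA_gv) + U_bs·F_u·A_nt = 53.3 kips → 26.6 kips.
Block shear governs: 26.6 kips.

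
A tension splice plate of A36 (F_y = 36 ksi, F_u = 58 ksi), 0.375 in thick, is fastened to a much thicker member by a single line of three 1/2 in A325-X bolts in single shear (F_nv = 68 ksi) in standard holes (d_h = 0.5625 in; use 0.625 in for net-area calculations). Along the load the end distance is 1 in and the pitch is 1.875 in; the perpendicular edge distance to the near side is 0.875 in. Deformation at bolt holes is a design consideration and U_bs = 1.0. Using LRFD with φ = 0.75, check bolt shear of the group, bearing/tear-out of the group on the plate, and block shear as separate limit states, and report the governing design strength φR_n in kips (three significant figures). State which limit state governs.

Bolt shear: A_b = π·0.5²/4 = 0.1963 in²; R_n = 68 × 0.1963 × 3 × 1 = 40.06 kips → 0.75 × 40.06 = 30 kips.
Bearing: edge l_c = 0.7188, r_n = 18.76 kips; interior l_c = 1.312, r_n = 26.1 kips; R_n = 18.76 + 2·26.1 = 70.96 kips → 53.2 kips.
Block shear: A_gv = 1.781, A_nv = 1.195, A_nt = 0.2109 in²; R_n = min(0.6F_uA_nv, 0.6F_yA_gv) + U_bs·F_u·A_nt = 50.71 kips → 38 kips.
Bolt shear governs: 30 kips.

30 kips (bolt shear governs)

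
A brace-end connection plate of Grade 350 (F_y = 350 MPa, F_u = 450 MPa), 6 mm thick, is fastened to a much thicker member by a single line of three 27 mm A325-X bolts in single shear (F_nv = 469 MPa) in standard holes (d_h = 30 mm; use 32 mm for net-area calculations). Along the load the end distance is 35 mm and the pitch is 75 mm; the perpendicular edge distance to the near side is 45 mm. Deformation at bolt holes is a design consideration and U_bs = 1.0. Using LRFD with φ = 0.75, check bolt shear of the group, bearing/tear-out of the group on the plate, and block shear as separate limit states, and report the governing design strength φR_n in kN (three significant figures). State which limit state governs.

Bolt shear: A_b = π·27²/4 = 572.6 mm²; R_n = 469 × 572.6 × 3 × 1 / 1000 = 805.6 kN → 0.75 × 805.6 = 604 kN.
Bearing: edge l_c = 20, r_n = 64.8 kN; interior l_c = 45, r_n = 145.8 kN; R_n = 64.8 + 2·145.8 = 356.4 kN → 267 kN.
Block shear: A_gv = 1110, A_nv = 630, A_nt = 174 mm²; R_n = min(0.6F_uA_nv, 0.6F_yA_gv) + U_bs·F_u·A_nt = 248.4 kN → 186 kN.
Block shear governs: 186 kN.

186 kN (block shear governs)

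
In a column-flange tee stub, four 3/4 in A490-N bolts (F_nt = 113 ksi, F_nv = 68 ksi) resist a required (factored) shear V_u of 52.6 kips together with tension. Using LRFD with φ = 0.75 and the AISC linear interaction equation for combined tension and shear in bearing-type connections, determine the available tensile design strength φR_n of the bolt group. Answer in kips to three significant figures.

A_b = π·0.75²/4 = 0.4418 in²; f_rv = 52.6 / (4 × 0.4418) = 29.77 ksi.
F'_nt = 1.3 F_nt − (F_nt / φF_nv) f_rv = 1.3·113 − (113/(0.75·68))·29.77 = 80.95 ksi, capped at F_nt → F'_nt = 80.95 ksi.
R_n = F'_nt · A_b · n = 80.95 × 0.4418 × 4 = 143 kips.
Design strength φR_n = 0.75 × 143 = 107 kips.

107 kips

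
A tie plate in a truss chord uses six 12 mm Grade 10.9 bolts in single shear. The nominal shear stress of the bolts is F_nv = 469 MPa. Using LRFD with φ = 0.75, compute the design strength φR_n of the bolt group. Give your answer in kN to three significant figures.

239 kN

A_b = π × 12² / 4 = 113.1 mm².
R_n = F_nv · A_b · n · n_s = 469 × 113.1 × 6 × 1 / 1000 = 318.3 kN.
Design strength φR_n = 0.75 × 318.3 = 239 kN.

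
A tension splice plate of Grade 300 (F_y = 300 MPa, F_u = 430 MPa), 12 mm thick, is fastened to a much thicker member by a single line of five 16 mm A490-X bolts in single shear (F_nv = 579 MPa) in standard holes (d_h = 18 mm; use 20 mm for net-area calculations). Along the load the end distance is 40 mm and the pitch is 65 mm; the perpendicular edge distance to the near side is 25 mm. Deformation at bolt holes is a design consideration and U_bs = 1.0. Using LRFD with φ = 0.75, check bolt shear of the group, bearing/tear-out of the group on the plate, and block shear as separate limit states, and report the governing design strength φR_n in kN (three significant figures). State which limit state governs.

Bolt shear: A_b = π·16²/4 = 201.1 mm²; R_n = 579 × 201.1 × 5 × 1 / 1000 = 582.1 kN → 0.75 × 582.1 = 437 kN.
Bearing: edge l_c = 31, r_n = 192 kN; interior l_c = 47, r_n = 198.1 kN; R_n = 192 + 4·198.1 = 984.5 kN → 738 kN.
Block shear: A_gv = 3600, A_nv = 2520, A_nt = 180 mm²; R_n = min(0.6F_uA_nv, 0.6F_yA_gv) + U_bs·F_u·A_nt = 725.4 kN → 544 kN.
Bolt shear governs: 437 kN.

437 kN (bolt shear governs)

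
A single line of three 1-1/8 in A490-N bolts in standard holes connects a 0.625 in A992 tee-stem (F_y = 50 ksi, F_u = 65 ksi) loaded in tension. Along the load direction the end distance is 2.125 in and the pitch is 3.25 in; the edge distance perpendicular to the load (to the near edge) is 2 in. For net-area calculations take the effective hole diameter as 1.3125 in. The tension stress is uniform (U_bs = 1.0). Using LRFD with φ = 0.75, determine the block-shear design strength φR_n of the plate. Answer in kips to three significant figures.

139 kips

Shear plane L_v = 2.125 + 2·3.25 = 8.625 in; A_gv = 8.625 × 0.625 = 5.391 in².
A_nv = (8.625 − 2.5·1.3125) × 0.625 = 3.34 in².
A_nt = (2 − 0.5·1.3125) × 0.625 = 0.8398 in².
0.6 F_u A_nv = 130.3 kips; 0.6 F_y A_gv = 161.7 kips → shear rupture governs the shear term.
R_n = 130.3 + 1.0 × 65 × 0.8398 = 184.8 kips.
Design strength φR_n = 0.75 × 184.8 = 139 kips.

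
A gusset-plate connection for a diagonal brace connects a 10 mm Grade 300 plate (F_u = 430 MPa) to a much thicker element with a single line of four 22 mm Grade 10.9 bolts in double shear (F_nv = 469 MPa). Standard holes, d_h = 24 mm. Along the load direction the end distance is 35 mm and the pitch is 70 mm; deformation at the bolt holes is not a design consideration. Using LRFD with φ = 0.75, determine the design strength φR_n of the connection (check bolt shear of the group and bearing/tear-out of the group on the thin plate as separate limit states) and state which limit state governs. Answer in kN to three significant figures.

750 kN (bearing governs)

Bolt shear: A_b = π·22²/4 = 380.1 mm²; R_n = 469 × 380.1 × 4 × 2 / 1000 = 1426 kN → 0.75 × 1426 = 1070 kN.
Bearing (1.5 l_c t F_u ≤ 3.0 d t F_u): upper limit = 3.0·22·10·430 / 1000 = 283.8 kN.
  Edge l_c = 35 − 24/2 = 23 → r_n = 148.3 kN; interior l_c = 70 − 24 = 46 → r_n = 283.8 kN.
  R_n,bearing = 1·148.3 + 3·283.8 = 999.8 kN → 0.75 × 999.8 = 750 kN.
Bearing governs: 750 kN.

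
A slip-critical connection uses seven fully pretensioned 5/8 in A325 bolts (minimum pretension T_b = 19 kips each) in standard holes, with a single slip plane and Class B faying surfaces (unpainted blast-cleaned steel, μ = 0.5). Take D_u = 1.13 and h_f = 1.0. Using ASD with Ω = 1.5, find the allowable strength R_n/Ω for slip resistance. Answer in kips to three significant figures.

R_n = μ · D_u · h_f · T_b · n_s · n_b = 0.5 × 1.13 × 1.0 × 19 × 1 × 7 = 75.14 kips.
Allowable strength R_n/Ω = 75.14 / 1.5 = 50.1 kips.

50.1 kips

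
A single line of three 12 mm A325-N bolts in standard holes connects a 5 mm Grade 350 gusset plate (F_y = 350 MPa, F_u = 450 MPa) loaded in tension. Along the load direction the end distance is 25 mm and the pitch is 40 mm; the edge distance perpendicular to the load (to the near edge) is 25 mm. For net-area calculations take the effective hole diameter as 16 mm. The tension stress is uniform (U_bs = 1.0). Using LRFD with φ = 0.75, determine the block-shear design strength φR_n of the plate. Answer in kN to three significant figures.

94.5 kN

Shear plane L_v = 25 + 2·40 = 105 mm; A_gv = 105 × 5 = 525 mm².
A_nv = (105 − 2.5·16) × 5 = 325 mm².
A_nt = (25 − 0.5·16) × 5 = 85 mm².
0.6 F_u A_nv = 87.75 kN; 0.6 F_y A_gv = 110.2 kN → shear rupture governs the shear term.
R_n = 87.75 + 1.0 × 450 × 85 / 1000 = 126 kN.
Design strength φR_n = 0.75 × 126 = 94.5 kN.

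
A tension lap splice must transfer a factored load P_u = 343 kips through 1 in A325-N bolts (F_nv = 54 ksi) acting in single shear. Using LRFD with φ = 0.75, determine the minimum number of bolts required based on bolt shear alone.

A_b = π·1²/4 = 0.7854 in².
Per-bolt design strength φR_n = 0.75 × 54 × 0.7854 × 1 = 31.81 kips.
n ≥ 343 / 31.81 = 10.78 → use 11 bolts.

11 bolts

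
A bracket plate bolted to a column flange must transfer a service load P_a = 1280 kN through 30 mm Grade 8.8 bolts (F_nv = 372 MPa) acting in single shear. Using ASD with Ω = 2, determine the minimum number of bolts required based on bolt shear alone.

10 bolts

A_b = π·30²/4 = 706.9 mm².
Per-bolt allowable strength R_n/Ω = 372 × 706.9 × 1 / 1000 / 2 = 131.5 kN.
n ≥ 1280 / 131.5 = 9.736 → use 10 bolts.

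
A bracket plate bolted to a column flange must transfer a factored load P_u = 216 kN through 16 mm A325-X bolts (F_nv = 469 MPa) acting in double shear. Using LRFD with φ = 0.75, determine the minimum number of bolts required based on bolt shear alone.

2 bolts

A_b = π·16²/4 = 201.1 mm².
Per-bolt design strength φR_n = 0.75 × 469 × 201.1 × 2 / 1000 = 141.4 kN.
n ≥ 216 / 141.4 = 1.527 → use 2 bolts.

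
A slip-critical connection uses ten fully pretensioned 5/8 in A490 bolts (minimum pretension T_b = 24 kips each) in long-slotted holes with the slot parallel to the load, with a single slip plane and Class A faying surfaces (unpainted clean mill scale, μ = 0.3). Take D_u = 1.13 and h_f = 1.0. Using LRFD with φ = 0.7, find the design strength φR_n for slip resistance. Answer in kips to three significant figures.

R_n = μ · D_u · h_f · T_b · n_s · n_b = 0.3 × 1.13 × 1.0 × 24 × 1 × 10 = 81.36 kips.
Design strength φR_n = 0.7 × 81.36 = 57 kips.

57 kips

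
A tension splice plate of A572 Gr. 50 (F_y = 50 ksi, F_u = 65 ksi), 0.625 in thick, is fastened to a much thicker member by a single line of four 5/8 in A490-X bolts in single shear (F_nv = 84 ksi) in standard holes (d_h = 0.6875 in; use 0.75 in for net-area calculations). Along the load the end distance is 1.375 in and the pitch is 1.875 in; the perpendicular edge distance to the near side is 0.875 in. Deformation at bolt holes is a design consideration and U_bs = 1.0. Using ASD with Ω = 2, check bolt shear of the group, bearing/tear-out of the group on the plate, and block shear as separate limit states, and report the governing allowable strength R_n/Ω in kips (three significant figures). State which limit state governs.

51.5 kips (bolt shear governs)

Bolt shear: A_b = π·0.625²/4 = 0.3068 in²; R_n = 84 × 0.3068 × 4 × 1 = 103.1 kips → 103.1 / 2 = 51.5 kips.
Bearing: edge l_c = 1.031, r_n = 50.27 kips; interior l_c = 1.188, r_n = 57.89 kips; R_n = 50.27 + 3·57.89 = 223.9 kips → 112 kips.
Block shear: A_gv = 4.375, A_nv = 2.734, A_nt = 0.3125 in²; R_n = min(0.6F_uA_nv, 0.6F_yA_gv) + U_bs·F_u·A_nt = 127 kips → 63.5 kips.
Bolt shear governs: 51.5 kips.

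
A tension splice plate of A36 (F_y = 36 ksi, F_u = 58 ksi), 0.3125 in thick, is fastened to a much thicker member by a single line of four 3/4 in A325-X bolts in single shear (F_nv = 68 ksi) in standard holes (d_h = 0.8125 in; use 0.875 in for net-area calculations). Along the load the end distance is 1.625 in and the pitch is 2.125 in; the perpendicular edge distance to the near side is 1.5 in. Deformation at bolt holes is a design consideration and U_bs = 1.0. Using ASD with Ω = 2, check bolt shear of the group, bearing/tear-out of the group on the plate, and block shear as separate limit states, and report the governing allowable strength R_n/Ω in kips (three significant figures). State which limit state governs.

Bolt shear: A_b = π·0.75²/4 = 0.4418 in²; R_n = 68 × 0.4418 × 4 × 1 = 120.2 kips → 120.2 / 2 = 60.1 kips.
Bearing: edge l_c = 1.219, r_n = 26.51 kips; interior l_c = 1.312, r_n = 28.55 kips; R_n = 26.51 + 3·28.55 = 112.1 kips → 56.1 kips.
Block shear: A_gv = 2.5, A_nv = 1.543, A_nt = 0.332 in²; R_n = min(0.6F_uA_nv, 0.6F_yA_gv) + U_bs·F_u·A_nt = 72.95 kips → 36.5 kips.
Block shear governs: 36.5 kips.

36.5 kips (block shear governs)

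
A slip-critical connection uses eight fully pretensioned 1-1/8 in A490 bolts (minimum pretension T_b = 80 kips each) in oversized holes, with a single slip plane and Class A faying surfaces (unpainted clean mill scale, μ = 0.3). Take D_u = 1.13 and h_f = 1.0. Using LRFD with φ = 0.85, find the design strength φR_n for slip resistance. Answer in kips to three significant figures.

184 kips

R_n = μ · D_u · h_f · T_b · n_s · n_b = 0.3 × 1.13 × 1.0 × 80 × 1 × 8 = 217 kips.
Design strength φR_n = 0.85 × 217 = 184 kips.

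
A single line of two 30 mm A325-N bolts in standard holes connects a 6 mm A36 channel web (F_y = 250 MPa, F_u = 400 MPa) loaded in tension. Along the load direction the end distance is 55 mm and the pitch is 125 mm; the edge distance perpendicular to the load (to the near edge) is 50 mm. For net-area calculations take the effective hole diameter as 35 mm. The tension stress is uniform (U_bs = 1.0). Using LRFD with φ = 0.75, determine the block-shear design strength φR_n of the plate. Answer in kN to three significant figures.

180 kN

Shear plane L_v = 55 + 1·125 = 180 mm; A_gv = 180 × 6 = 1080 mm².
A_nv = (180 − 1.5·35) × 6 = 765 mm².
A_nt = (50 − 0.5·35) × 6 = 195 mm².
0.6 F_u A_nv = 183.6 kN; 0.6 F_y A_gv = 162 kN → shear yielding governs the shear term.
R_n = 162 + 1.0 × 400 × 195 / 1000 = 240 kN.
Design strength φR_n = 0.75 × 240 = 180 kN.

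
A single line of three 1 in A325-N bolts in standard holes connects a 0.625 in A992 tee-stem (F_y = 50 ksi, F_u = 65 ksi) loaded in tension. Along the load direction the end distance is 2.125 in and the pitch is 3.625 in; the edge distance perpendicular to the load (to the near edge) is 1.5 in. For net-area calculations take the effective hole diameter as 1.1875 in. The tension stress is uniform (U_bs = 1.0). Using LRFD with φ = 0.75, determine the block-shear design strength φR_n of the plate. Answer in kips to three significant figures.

Shear plane L_v = 2.125 + 2·3.625 = 9.375 in; A_gv = 9.375 × 0.625 = 5.859 in².
A_nv = (9.375 − 2.5·1.1875) × 0.625 = 4.004 in².
A_nt = (1.5 − 0.5·1.1875) × 0.625 = 0.5664 in².
0.6 F_u A_nv = 156.2 kips; 0.6 F_y A_gv = 175.8 kips → shear rupture governs the shear term.
R_n = 156.2 + 1.0 × 65 × 0.5664 = 193 kips.
Design strength φR_n = 0.75 × 193 = 145 kips.

145 kips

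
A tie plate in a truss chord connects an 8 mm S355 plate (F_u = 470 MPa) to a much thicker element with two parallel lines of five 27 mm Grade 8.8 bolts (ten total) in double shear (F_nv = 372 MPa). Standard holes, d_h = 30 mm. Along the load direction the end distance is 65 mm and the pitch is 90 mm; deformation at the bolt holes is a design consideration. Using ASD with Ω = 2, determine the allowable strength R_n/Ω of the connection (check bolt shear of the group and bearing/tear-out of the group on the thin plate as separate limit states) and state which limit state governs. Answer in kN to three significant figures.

1200 kN (bearing governs)

Bolt shear: A_b = π·27²/4 = 572.6 mm²; R_n = 372 × 572.6 × 10 × 2 / 1000 = 4260 kN → 4260 / 2 = 2130 kN.
Bearing (1.2 l_c t F_u ≤ 2.4 d t F_u): upper limit = 2.4·27·8·470 / 1000 = 243.6 kN.
  Edge l_c = 65 − 30/2 = 50 → r_n = 225.6 kN; interior l_c = 90 − 30 = 60 → r_n = 243.6 kN.
  R_n,bearing = 2·225.6 + 8·243.6 = 2400 kN → 2400 / 2 = 1200 kN.
Bearing governs: 1200 kN.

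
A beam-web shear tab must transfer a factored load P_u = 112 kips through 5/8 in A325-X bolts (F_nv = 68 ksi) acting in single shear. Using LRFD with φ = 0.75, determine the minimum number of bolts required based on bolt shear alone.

A_b = π·0.625²/4 = 0.3068 in².
Per-bolt design strength φR_n = 0.75 × 68 × 0.3068 × 1 = 15.65 kips.
n ≥ 112 / 15.65 = 7.158 → use 8 bolts.

8 bolts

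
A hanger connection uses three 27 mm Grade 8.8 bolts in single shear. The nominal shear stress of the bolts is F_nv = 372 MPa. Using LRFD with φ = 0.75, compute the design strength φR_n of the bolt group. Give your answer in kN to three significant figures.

A_b = π × 27² / 4 = 572.6 mm².
R_n = F_nv · A_b · n · n_s = 372 × 572.6 × 3 × 1 / 1000 = 639 kN.
Design strength φR_n = 0.75 × 639 = 479 kN.

479 kN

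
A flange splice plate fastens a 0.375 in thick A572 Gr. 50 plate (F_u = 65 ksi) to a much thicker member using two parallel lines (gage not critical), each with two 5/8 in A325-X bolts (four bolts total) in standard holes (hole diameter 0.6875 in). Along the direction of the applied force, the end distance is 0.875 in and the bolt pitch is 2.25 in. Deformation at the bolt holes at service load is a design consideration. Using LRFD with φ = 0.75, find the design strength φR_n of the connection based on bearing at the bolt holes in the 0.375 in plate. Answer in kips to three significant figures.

78.2 kips

Per bolt r_n = 1.2 l_c t F_u ≤ 2.4 d t F_u; upper limit = 2.4 × 0.625 × 0.375 × 65 = 36.56 kips.
Edge bolt: l_c = 0.875 − 0.6875/2 = 0.5312 in → 1.2 × 0.5312 × 0.375 × 65 = 15.54 → r_n = 15.54 kips.
Interior bolts: l_c = 2.25 − 0.6875 = 1.562 in → 1.2 × 1.562 × 0.375 × 65 = 45.7 → r_n = 36.56 kips.
R_n = 2 × 15.54 + 2 × 36.56 = 104.2 kips.
Design strength φR_n = 0.75 × 104.2 = 78.2 kips.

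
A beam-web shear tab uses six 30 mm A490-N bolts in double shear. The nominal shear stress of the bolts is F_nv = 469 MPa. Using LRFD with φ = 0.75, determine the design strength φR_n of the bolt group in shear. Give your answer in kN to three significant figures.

A_b = π × 30² / 4 = 706.9 mm².
R_n = F_nv · A_b · n · n_s = 469 × 706.9 × 6 × 2 / 1000 = 3978 kN.
Design strength φR_n = 0.75 × 3978 = 2980 kN.

2980 kN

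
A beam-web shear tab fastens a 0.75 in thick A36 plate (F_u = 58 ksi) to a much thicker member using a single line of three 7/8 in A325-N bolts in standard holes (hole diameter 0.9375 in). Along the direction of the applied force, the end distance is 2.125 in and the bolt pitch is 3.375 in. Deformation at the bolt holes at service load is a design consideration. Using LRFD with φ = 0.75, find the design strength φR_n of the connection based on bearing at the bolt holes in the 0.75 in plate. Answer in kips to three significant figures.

Per bolt r_n = 1.2 l_c t F_u ≤ 2.4 d t F_u; upper limit = 2.4 × 0.875 × 0.75 × 58 = 91.35 kips.
Edge bolt: l_c = 2.125 − 0.9375/2 = 1.656 in → 1.2 × 1.656 × 0.75 × 58 = 86.46 → r_n = 86.46 kips.
Interior bolts: l_c = 3.375 − 0.9375 = 2.438 in → 1.2 × 2.438 × 0.75 × 58 = 127.2 → r_n = 91.35 kips.
R_n = 1 × 86.46 + 2 × 91.35 = 269.2 kips.
Design strength φR_n = 0.75 × 269.2 = 202 kips.

202 kips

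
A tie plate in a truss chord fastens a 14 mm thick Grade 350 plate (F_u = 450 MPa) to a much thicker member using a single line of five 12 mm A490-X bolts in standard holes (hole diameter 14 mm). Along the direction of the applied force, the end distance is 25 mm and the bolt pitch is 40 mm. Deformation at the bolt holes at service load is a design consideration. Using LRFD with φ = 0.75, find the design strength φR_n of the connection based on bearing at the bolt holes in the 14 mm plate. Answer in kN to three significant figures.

Per bolt r_n = 1.2 l_c t F_u ≤ 2.4 d t F_u; upper limit = 2.4 × 12 × 14 × 450 / 1000 = 181.4 kN.
Edge bolt: l_c = 25 − 14/2 = 18 mm → 1.2 × 18 × 14 × 450 / 1000 = 136.1 → r_n = 136.1 kN.
Interior bolts: l_c = 40 − 14 = 26 mm → 1.2 × 26 × 14 × 450 / 1000 = 196.6 → r_n = 181.4 kN.
R_n = 1 × 136.1 + 4 × 181.4 = 861.8 kN.
Design strength φR_n = 0.75 × 861.8 = 646 kN.

646 kN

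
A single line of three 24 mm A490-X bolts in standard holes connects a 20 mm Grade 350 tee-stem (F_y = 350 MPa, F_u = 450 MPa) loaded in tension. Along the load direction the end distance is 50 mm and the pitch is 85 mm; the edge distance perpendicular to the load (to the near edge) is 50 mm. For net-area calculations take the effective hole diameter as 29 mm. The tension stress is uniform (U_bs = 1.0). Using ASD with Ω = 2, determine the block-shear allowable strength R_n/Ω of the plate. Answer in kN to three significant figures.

558 kN

Shear plane L_v = 50 + 2·85 = 220 mm; A_gv = 220 × 20 = 4400 mm².
A_nv = (220 − 2.5·29) × 20 = 2950 mm².
A_nt = (50 − 0.5·29) × 20 = 710 mm².
0.6 F_u A_nv = 796.5 kN; 0.6 F_y A_gv = 924 kN → shear rupture governs the shear term.
R_n = 796.5 + 1.0 × 450 × 710 / 1000 = 1116 kN.
Allowable strength R_n/Ω = 1116 / 2 = 558 kN.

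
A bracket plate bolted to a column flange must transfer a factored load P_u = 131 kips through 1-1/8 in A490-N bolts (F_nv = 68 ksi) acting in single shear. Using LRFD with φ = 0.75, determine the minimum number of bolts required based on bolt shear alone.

3 bolts

A_b = π·1.125²/4 = 0.994 in².
Per-bolt design strength φR_n = 0.75 × 68 × 0.994 × 1 = 50.69 kips.
n ≥ 131 / 50.69 = 2.584 → use 3 bolts.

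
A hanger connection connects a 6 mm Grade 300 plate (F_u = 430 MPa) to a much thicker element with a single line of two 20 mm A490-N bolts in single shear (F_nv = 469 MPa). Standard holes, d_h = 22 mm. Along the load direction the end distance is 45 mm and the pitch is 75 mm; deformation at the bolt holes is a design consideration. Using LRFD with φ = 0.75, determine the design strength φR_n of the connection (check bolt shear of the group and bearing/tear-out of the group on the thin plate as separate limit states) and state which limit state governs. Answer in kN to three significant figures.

172 kN (bearing governs)

Bolt shear: A_b = π·20²/4 = 314.2 mm²; R_n = 469 × 314.2 × 2 × 1 / 1000 = 294.7 kN → 0.75 × 294.7 = 221 kN.
Bearing (1.2 l_c t F_u ≤ 2.4 d t F_u): upper limit = 2.4·20·6·430 / 1000 = 123.8 kN.
  Edge l_c = 45 − 22/2 = 34 → r_n = 105.3 kN; interior l_c = 75 − 22 = 53 → r_n = 123.8 kN.
  R_n,bearing = 1·105.3 + 1·123.8 = 229.1 kN → 0.75 × 229.1 = 172 kN.
Bearing governs: 172 kN.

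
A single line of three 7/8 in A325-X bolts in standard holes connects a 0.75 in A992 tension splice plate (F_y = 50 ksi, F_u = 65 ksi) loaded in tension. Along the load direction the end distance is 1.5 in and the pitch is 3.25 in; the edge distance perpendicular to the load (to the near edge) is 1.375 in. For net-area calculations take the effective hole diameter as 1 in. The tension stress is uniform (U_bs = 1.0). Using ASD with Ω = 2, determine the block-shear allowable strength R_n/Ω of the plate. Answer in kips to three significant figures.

Shear plane L_v = 1.5 + 2·3.25 = 8 in; A_gv = 8 × 0.75 = 6 in².
A_nv = (8 − 2.5·1) × 0.75 = 4.125 in².
A_nt = (1.375 − 0.5·1) × 0.75 = 0.6562 in².
0.6 F_u A_nv = 160.9 kips; 0.6 F_y A_gv = 180 kips → shear rupture governs the shear term.
R_n = 160.9 + 1.0 × 65 × 0.6562 = 203.5 kips.
Allowable strength R_n/Ω = 203.5 / 2 = 102 kips.

102 kips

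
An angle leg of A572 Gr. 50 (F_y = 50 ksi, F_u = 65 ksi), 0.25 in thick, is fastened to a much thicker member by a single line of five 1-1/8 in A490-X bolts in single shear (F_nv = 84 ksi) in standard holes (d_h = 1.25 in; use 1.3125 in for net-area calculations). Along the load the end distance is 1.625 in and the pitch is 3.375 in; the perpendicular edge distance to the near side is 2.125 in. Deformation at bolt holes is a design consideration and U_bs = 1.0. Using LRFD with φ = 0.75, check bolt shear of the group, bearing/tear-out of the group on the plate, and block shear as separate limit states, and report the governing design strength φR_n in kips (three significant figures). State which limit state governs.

85.3 kips (block shear governs)

Bolt shear: A_b = π·1.125²/4 = 0.994 in²; R_n = 84 × 0.994 × 5 × 1 = 417.5 kips → 0.75 × 417.5 = 313 kips.
Bearing: edge l_c = 1, r_n = 19.5 kips; interior l_c = 2.125, r_n = 41.44 kips; R_n = 19.5 + 4·41.44 = 185.2 kips → 139 kips.
Block shear: A_gv = 3.781, A_nv = 2.305, A_nt = 0.3672 in²; R_n = min(0.6F_uA_nv, 0.6F_yA_gv) + U_bs·F_u·A_nt = 113.8 kips → 85.3 kips.
Block shear governs: 85.3 kips.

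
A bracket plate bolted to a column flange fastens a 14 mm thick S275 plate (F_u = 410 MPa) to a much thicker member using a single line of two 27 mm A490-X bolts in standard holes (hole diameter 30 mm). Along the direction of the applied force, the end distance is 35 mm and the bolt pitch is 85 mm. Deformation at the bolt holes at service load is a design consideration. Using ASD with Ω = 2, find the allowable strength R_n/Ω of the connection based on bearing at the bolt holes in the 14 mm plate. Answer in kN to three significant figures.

255 kN

Per bolt r_n = 1.2 l_c t F_u ≤ 2.4 d t F_u; upper limit = 2.4 × 27 × 14 × 410 / 1000 = 372 kN.
Edge bolt: l_c = 35 − 30/2 = 20 mm → 1.2 × 20 × 14 × 410 / 1000 = 137.8 → r_n = 137.8 kN.
Interior bolts: l_c = 85 − 30 = 55 mm → 1.2 × 55 × 14 × 410 / 1000 = 378.8 → r_n = 372 kN.
R_n = 1 × 137.8 + 1 × 372 = 509.7 kN.
Allowable strength R_n/Ω = 509.7 / 2 = 255 kN.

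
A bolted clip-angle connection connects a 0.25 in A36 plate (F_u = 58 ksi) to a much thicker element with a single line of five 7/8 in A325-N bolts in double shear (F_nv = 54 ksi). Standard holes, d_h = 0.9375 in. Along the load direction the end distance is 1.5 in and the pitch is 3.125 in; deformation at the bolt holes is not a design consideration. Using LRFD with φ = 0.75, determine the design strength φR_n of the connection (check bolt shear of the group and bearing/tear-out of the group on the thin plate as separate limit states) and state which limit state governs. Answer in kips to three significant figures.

Bolt shear: A_b = π·0.875²/4 = 0.6013 in²; R_n = 54 × 0.6013 × 5 × 2 = 324.7 kips → 0.75 × 324.7 = 244 kips.
Bearing (1.5 l_c t F_u ≤ 3.0 d t F_u): upper limit = 3.0·0.875·0.25·58 = 38.06 kips.
  Edge l_c = 1.5 − 0.9375/2 = 1.031 → r_n = 22.43 kips; interior l_c = 3.125 − 0.9375 = 2.188 → r_n = 38.06 kips.
  R_n,bearing = 1·22.43 + 4·38.06 = 174.7 kips → 0.75 × 174.7 = 131 kips.
Bearing governs: 131 kips.

131 kips (bearing governs)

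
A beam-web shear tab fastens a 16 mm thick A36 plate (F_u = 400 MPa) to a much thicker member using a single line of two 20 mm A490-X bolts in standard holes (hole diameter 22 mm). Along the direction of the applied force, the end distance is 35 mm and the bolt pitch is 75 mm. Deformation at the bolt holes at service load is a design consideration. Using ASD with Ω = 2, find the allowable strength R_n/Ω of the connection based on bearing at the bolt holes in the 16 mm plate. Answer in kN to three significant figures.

Per bolt r_n = 1.2 l_c t F_u ≤ 2.4 d t F_u; upper limit = 2.4 × 20 × 16 × 400 / 1000 = 307.2 kN.
Edge bolt: l_c = 35 − 22/2 = 24 mm → 1.2 × 24 × 16 × 400 / 1000 = 184.3 → r_n = 184.3 kN.
Interior bolts: l_c = 75 − 22 = 53 mm → 1.2 × 53 × 16 × 400 / 1000 = 407 → r_n = 307.2 kN.
R_n = 1 × 184.3 + 1 × 307.2 = 491.5 kN.
Allowable strength R_n/Ω = 491.5 / 2 = 246 kN.

246 kN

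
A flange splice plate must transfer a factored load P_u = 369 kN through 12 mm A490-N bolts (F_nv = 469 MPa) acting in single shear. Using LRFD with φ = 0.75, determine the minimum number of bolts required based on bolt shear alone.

A_b = π·12²/4 = 113.1 mm².
Per-bolt design strength φR_n = 0.75 × 469 × 113.1 × 1 / 1000 = 39.78 kN.
n ≥ 369 / 39.78 = 9.276 → use 10 bolts.

10 bolts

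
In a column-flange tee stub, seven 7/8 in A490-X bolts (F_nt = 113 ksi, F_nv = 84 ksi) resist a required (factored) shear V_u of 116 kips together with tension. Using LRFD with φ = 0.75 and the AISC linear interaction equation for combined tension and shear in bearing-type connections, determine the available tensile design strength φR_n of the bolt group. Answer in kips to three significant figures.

308 kips

A_b = π·0.875²/4 = 0.6013 in²; f_rv = 116 / (7 × 0.6013) = 27.56 ksi.
F'_nt = 1.3 F_nt − (F_nt / φF_nv) f_rv = 1.3·113 − (113/(0.75·84))·27.56 = 97.47 ksi, capped at F_nt → F'_nt = 97.47 ksi.
R_n = F'_nt · A_b · n = 97.47 × 0.6013 × 7 = 410.3 kips.
Design strength φR_n = 0.75 × 410.3 = 308 kips.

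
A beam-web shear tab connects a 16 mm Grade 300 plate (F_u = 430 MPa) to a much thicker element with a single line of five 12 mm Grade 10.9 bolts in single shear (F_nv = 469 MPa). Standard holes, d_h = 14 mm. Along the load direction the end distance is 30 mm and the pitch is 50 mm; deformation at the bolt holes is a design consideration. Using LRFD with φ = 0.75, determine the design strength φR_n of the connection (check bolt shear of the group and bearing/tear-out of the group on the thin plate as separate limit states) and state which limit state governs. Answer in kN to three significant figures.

Bolt shear: A_b = π·12²/4 = 113.1 mm²; R_n = 469 × 113.1 × 5 × 1 / 1000 = 265.2 kN → 0.75 × 265.2 = 199 kN.
Bearing (1.2 l_c t F_u ≤ 2.4 d t F_u): upper limit = 2.4·12·16·430 / 1000 = 198.1 kN.
  Edge l_c = 30 − 14/2 = 23 → r_n = 189.9 kN; interior l_c = 50 − 14 = 36 → r_n = 198.1 kN.
  R_n,bearing = 1·189.9 + 4·198.1 = 982.5 kN → 0.75 × 982.5 = 737 kN.
Bolt shear governs: 199 kN.

199 kN (bolt shear governs)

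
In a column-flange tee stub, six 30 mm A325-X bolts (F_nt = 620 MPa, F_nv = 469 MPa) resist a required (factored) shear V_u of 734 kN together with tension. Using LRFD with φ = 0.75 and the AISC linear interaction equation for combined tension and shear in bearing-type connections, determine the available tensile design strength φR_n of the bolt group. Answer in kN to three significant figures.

1590 kN

A_b = π·30²/4 = 706.9 mm²; f_rv = 734 × 1000 / (6 × 706.9) = 173.1 MPa.
F'_nt = 1.3 F_nt − (F_nt / φF_nv) f_rv = 1.3·620 − (620/(0.75·469))·173.1 = 501 MPa, capped at F_nt → F'_nt = 501 MPa.
R_n = F'_nt · A_b · n = 501 × 706.9 × 6 / 1000 = 2125 kN.
Design strength φR_n = 0.75 × 2125 = 1590 kN.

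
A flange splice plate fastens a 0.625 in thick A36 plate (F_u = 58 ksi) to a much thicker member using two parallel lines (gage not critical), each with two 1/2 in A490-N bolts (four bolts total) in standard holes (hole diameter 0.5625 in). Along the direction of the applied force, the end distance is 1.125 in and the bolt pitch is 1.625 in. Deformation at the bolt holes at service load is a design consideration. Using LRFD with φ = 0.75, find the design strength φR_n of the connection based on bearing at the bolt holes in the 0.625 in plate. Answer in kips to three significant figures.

Per bolt r_n = 1.2 l_c t F_u ≤ 2.4 d t F_u; upper limit = 2.4 × 0.5 × 0.625 × 58 = 43.5 kips.
Edge bolt: l_c = 1.125 − 0.5625/2 = 0.8438 in → 1.2 × 0.8438 × 0.625 × 58 = 36.7 → r_n = 36.7 kips.
Interior bolts: l_c = 1.625 − 0.5625 = 1.062 in → 1.2 × 1.062 × 0.625 × 58 = 46.22 → r_n = 43.5 kips.
R_n = 2 × 36.7 + 2 × 43.5 = 160.4 kips.
Design strength φR_n = 0.75 × 160.4 = 120 kips.

120 kips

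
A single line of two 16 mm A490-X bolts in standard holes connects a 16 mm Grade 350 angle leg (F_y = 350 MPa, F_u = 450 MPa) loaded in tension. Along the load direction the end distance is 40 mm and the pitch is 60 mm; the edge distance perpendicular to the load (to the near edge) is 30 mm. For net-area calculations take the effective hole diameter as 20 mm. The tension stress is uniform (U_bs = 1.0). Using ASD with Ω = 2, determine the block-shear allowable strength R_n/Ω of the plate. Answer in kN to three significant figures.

223 kN

Shear plane L_v = 40 + 1·60 = 100 mm; A_gv = 100 × 16 = 1600 mm².
A_nv = (100 − 1.5·20) × 16 = 1120 mm².
A_nt = (30 − 0.5·20) × 16 = 320 mm².
0.6 F_u A_nv = 302.4 kN; 0.6 F_y A_gv = 336 kN → shear rupture governs the shear term.
R_n = 302.4 + 1.0 × 450 × 320 / 1000 = 446.4 kN.
Allowable strength R_n/Ω = 446.4 / 2 = 223 kN.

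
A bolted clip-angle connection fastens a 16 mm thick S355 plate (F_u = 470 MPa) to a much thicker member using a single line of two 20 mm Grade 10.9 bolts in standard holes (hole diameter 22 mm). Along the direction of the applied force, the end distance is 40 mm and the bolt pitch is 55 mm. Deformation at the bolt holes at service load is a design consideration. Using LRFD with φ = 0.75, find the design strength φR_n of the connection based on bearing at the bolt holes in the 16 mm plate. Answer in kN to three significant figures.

420 kN

Per bolt r_n = 1.2 l_c t F_u ≤ 2.4 d t F_u; upper limit = 2.4 × 20 × 16 × 470 / 1000 = 361 kN.
Edge bolt: l_c = 40 − 22/2 = 29 mm → 1.2 × 29 × 16 × 470 / 1000 = 261.7 → r_n = 261.7 kN.
Interior bolts: l_c = 55 − 22 = 33 mm → 1.2 × 33 × 16 × 470 / 1000 = 297.8 → r_n = 297.8 kN.
R_n = 1 × 261.7 + 1 × 297.8 = 559.5 kN.
Design strength φR_n = 0.75 × 559.5 = 420 kN.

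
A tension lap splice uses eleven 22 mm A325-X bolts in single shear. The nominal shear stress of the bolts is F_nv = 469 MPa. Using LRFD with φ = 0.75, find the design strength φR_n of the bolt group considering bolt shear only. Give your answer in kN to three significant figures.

A_b = π × 22² / 4 = 380.1 mm².
R_n = F_nv · A_b · n · n_s = 469 × 380.1 × 11 × 1 / 1000 = 1961 kN.
Design strength φR_n = 0.75 × 1961 = 1470 kN.

1470 kN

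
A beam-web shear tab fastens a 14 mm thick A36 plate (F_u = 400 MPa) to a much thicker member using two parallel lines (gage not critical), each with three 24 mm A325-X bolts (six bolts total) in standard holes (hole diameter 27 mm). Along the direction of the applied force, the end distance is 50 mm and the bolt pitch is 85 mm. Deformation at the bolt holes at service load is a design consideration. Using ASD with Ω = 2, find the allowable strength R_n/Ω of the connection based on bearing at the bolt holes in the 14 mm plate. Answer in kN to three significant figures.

890 kN

Per bolt r_n = 1.2 l_c t F_u ≤ 2.4 d t F_u; upper limit = 2.4 × 24 × 14 × 400 / 1000 = 322.6 kN.
Edge bolt: l_c = 50 − 27/2 = 36.5 mm → 1.2 × 36.5 × 14 × 400 / 1000 = 245.3 → r_n = 245.3 kN.
Interior bolts: l_c = 85 − 27 = 58 mm → 1.2 × 58 × 14 × 400 / 1000 = 389.8 → r_n = 322.6 kN.
R_n = 2 × 245.3 + 4 × 322.6 = 1781 kN.
Allowable strength R_n/Ω = 1781 / 2 = 890 kN.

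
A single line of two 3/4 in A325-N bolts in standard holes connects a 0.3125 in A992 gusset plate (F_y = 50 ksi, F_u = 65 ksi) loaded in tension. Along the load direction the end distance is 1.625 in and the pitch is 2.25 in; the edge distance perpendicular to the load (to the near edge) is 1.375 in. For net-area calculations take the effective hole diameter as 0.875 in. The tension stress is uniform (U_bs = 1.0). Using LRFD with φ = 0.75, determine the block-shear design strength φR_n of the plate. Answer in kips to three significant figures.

Shear plane L_v = 1.625 + 1·2.25 = 3.875 in; A_gv = 3.875 × 0.3125 = 1.211 in².
A_nv = (3.875 − 1.5·0.875) × 0.3125 = 0.8008 in².
A_nt = (1.375 − 0.5·0.875) × 0.3125 = 0.293 in².
0.6 F_u A_nv = 31.23 kips; 0.6 F_y A_gv = 36.33 kips → shear rupture governs the shear term.
R_n = 31.23 + 1.0 × 65 × 0.293 = 50.27 kips.
Design strength φR_n = 0.75 × 50.27 = 37.7 kips.

37.7 kips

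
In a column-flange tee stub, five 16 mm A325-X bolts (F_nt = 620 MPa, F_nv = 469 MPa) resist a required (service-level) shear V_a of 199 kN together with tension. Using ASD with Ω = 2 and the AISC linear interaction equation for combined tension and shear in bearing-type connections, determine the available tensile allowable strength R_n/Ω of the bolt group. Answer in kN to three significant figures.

142 kN

A_b = π·16²/4 = 201.1 mm²; f_rv = 199 × 1000 / (5 × 201.1) = 197.9 MPa.
F'_nt = 1.3 F_nt − (Ω F_nt / F_nv) f_rv = 1.3·620 − (2·620/469)·197.9 = 282.6 MPa, capped at F_nt → F'_nt = 282.6 MPa.
R_n = F'_nt · A_b · n = 282.6 × 201.1 × 5 / 1000 = 284.1 kN.
Allowable strength R_n/Ω = 284.1 / 2 = 142 kN.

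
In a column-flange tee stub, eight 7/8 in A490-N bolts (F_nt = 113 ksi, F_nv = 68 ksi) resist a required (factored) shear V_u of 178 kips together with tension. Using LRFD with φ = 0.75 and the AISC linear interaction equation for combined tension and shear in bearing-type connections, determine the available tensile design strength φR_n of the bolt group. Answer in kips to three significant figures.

A_b = π·0.875²/4 = 0.6013 in²; f_rv = 178 / (8 × 0.6013) = 37 ksi.
F'_nt = 1.3 F_nt − (F_nt / φF_nv) f_rv = 1.3·113 − (113/(0.75·68))·37 = 64.92 ksi, capped at F_nt → F'_nt = 64.92 ksi.
R_n = F'_nt · A_b · n = 64.92 × 0.6013 × 8 = 312.3 kips.
Design strength φR_n = 0.75 × 312.3 = 234 kips.

234 kips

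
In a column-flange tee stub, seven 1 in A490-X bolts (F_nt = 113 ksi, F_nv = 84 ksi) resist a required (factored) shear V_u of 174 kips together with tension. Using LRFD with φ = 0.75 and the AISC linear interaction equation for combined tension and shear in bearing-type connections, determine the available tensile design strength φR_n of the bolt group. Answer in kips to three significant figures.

372 kips

A_b = π·1²/4 = 0.7854 in²; f_rv = 174 / (7 × 0.7854) = 31.65 ksi.
F'_nt = 1.3 F_nt − (F_nt / φF_nv) f_rv = 1.3·113 − (113/(0.75·84))·31.65 = 90.13 ksi, capped at F_nt → F'_nt = 90.13 ksi.
R_n = F'_nt · A_b · n = 90.13 × 0.7854 × 7 = 495.5 kips.
Design strength φR_n = 0.75 × 495.5 = 372 kips.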